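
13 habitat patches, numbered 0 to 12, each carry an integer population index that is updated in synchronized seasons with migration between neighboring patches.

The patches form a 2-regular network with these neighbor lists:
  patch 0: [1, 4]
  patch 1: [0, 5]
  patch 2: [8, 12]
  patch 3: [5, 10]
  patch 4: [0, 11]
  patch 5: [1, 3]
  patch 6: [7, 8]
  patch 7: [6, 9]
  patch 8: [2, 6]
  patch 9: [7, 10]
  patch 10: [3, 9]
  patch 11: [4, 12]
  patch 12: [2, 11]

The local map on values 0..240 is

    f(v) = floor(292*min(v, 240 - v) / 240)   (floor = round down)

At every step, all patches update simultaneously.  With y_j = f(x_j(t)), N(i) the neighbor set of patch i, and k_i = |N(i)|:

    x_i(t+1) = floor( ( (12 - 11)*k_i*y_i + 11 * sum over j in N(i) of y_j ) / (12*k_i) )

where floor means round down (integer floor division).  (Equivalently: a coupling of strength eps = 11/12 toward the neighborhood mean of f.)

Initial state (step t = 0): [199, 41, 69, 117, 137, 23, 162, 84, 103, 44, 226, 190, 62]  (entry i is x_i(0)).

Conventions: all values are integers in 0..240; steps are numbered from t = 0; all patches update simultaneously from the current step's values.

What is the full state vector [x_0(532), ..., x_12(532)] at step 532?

Simulating step by step:
t=0: [199, 41, 69, 117, 137, 23, 162, 84, 103, 44, 226, 190, 62]
t=1: [83, 38, 98, 32, 60, 89, 111, 75, 91, 58, 90, 96, 71]
t=2: [62, 99, 99, 102, 105, 47, 103, 101, 125, 97, 58, 82, 114]
t=3: [119, 70, 136, 68, 90, 116, 130, 121, 123, 97, 116, 129, 111]
t=4: [100, 137, 137, 136, 136, 88, 142, 127, 130, 140, 103, 123, 130]
t=5: [125, 114, 132, 116, 131, 123, 133, 121, 122, 130, 123, 130, 133]
t=6: [135, 140, 136, 141, 135, 139, 142, 132, 131, 142, 137, 131, 131]
t=7: [124, 124, 131, 123, 129, 120, 130, 120, 123, 127, 119, 129, 129]
t=8: [138, 143, 137, 144, 137, 141, 143, 135, 133, 144, 139, 135, 133]
t=9: [121, 121, 129, 120, 125, 117, 127, 117, 122, 123, 116, 127, 126]
t=10: [141, 143, 140, 141, 140, 144, 142, 139, 136, 141, 143, 138, 136]
t=11: [119, 118, 125, 117, 121, 118, 123, 119, 120, 120, 119, 123, 122]
t=12: [143, 143, 144, 143, 143, 142, 144, 144, 140, 144, 144, 143, 140]
t=13: [118, 118, 120, 117, 118, 118, 118, 116, 116, 116, 116, 119, 117]
t=14: [143, 143, 141, 142, 143, 142, 141, 141, 144, 141, 141, 142, 144]
t=15: [118, 118, 116, 119, 118, 118, 118, 120, 119, 120, 119, 117, 119]
t=16: [143, 143, 143, 143, 142, 143, 144, 144, 142, 145, 144, 143, 141]
t=17: [118, 118, 119, 117, 118, 118, 117, 115, 117, 115, 116, 119, 118]
t=18: [143, 143, 142, 142, 143, 142, 140, 140, 142, 139, 140, 143, 143]
t=19: [118, 118, 118, 119, 118, 118, 120, 121, 119, 121, 120, 118, 118]
t=20: [143, 143, 143, 144, 143, 143, 144, 144, 144, 144, 144, 143, 143]
t=21: [118, 118, 117, 116, 118, 117, 116, 116, 116, 116, 116, 118, 118]
t=22: [143, 142, 142, 141, 143, 142, 141, 141, 141, 141, 141, 143, 142]
t=23: [118, 118, 119, 119, 118, 119, 120, 120, 119, 120, 120, 118, 118]
t=24: [143, 143, 143, 144, 143, 143, 145, 146, 144, 146, 145, 143, 143]
t=25: [118, 118, 117, 116, 118, 117, 115, 114, 116, 114, 115, 118, 118]
t=26: [143, 142, 142, 140, 143, 142, 139, 138, 140, 138, 139, 143, 142]
t=27: [118, 118, 119, 120, 118, 119, 122, 123, 120, 123, 122, 118, 118]
t=28: [143, 143, 144, 143, 143, 144, 143, 142, 143, 142, 143, 143, 143]
t=29: [118, 117, 117, 117, 118, 117, 118, 118, 117, 118, 118, 118, 117]
t=30: [142, 142, 142, 142, 143, 142, 142, 143, 142, 143, 142, 142, 142]
t=31: [118, 119, 119, 119, 118, 119, 118, 118, 119, 118, 118, 118, 119]
t=32: [143, 143, 144, 143, 143, 144, 143, 143, 143, 143, 143, 143, 143]
t=33: [118, 117, 117, 117, 118, 117, 118, 118, 117, 118, 118, 118, 117]

Answer: [143, 143, 144, 143, 143, 144, 143, 143, 143, 143, 143, 143, 143]
Key observation: The state at step 29, [118, 117, 117, 117, 118, 117, 118, 118, 117, 118, 118, 118, 117], reappears at step 33: the system is in a cycle of period 4 from step 29 on.  Therefore the state at step 532 equals the state at step 29 + ((532 - 29) mod 4) = 32, which is [143, 143, 144, 143, 143, 144, 143, 143, 143, 143, 143, 143, 143].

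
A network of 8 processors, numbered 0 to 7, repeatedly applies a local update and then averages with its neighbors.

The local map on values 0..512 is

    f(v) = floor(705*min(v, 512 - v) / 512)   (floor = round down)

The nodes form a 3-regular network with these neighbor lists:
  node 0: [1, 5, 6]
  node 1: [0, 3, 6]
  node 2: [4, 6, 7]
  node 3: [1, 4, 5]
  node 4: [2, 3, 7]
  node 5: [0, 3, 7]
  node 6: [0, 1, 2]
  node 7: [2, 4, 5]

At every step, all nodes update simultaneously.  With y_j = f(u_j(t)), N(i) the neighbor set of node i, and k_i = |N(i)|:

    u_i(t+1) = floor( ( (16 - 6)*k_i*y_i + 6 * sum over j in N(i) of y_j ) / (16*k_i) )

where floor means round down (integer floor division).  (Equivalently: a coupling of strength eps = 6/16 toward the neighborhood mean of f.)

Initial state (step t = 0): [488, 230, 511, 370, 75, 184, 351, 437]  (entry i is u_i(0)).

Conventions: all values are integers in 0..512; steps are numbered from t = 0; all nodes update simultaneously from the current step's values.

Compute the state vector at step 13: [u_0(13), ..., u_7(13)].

Simulating step by step:
t=0: [488, 230, 511, 370, 75, 184, 351, 437]
t=1: [119, 253, 54, 205, 101, 199, 181, 109]
t=2: [210, 304, 113, 271, 150, 245, 228, 154]
t=3: [297, 295, 188, 310, 216, 314, 286, 219]
t=4: [295, 296, 274, 282, 290, 279, 300, 291]
t=5: [299, 298, 316, 312, 309, 314, 297, 309]
t=6: [290, 291, 274, 277, 277, 275, 292, 276]
t=7: [307, 306, 323, 321, 323, 322, 305, 324]
t=8: [279, 280, 262, 264, 260, 263, 281, 258]
t=9: [322, 321, 341, 339, 345, 340, 321, 347]
t=10: [258, 258, 236, 239, 230, 238, 258, 229]
t=11: [346, 346, 325, 329, 318, 328, 345, 317]
t=12: [231, 231, 256, 250, 263, 251, 232, 264]
t=13: [321, 321, 345, 340, 343, 341, 322, 343]

Answer: [321, 321, 345, 340, 343, 341, 322, 343]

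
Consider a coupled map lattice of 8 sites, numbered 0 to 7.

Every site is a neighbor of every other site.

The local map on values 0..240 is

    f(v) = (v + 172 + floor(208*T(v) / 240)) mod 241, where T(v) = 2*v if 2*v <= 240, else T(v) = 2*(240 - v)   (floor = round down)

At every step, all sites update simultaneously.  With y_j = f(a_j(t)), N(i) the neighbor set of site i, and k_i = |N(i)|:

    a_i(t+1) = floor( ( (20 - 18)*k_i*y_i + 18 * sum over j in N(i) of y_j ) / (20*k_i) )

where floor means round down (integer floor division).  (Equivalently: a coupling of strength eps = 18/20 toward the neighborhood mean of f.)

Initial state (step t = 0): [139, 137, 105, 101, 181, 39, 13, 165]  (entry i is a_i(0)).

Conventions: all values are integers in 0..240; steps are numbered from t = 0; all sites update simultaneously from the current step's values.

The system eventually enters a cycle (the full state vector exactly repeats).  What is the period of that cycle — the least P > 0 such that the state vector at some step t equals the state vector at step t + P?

Answer: 2
Key observation: The state at step 12, [201, 201, 201, 201, 201, 201, 201, 201], reappears at step 14 — and no state repeats earlier — so the cycle the system enters has period 2.

Derivation:
t=0: [139, 137, 105, 101, 181, 39, 13, 165]
t=1: [143, 143, 137, 137, 137, 142, 137, 137]
t=2: [3, 3, 3, 3, 3, 3, 3, 3]
t=3: [180, 180, 180, 180, 180, 180, 180, 180]
t=4: [215, 215, 215, 215, 215, 215, 215, 215]
t=5: [189, 189, 189, 189, 189, 189, 189, 189]
t=6: [208, 208, 208, 208, 208, 208, 208, 208]
t=7: [194, 194, 194, 194, 194, 194, 194, 194]
t=8: [204, 204, 204, 204, 204, 204, 204, 204]
t=9: [197, 197, 197, 197, 197, 197, 197, 197]
t=10: [202, 202, 202, 202, 202, 202, 202, 202]
t=11: [198, 198, 198, 198, 198, 198, 198, 198]
t=12: [201, 201, 201, 201, 201, 201, 201, 201]
t=13: [199, 199, 199, 199, 199, 199, 199, 199]
t=14: [201, 201, 201, 201, 201, 201, 201, 201]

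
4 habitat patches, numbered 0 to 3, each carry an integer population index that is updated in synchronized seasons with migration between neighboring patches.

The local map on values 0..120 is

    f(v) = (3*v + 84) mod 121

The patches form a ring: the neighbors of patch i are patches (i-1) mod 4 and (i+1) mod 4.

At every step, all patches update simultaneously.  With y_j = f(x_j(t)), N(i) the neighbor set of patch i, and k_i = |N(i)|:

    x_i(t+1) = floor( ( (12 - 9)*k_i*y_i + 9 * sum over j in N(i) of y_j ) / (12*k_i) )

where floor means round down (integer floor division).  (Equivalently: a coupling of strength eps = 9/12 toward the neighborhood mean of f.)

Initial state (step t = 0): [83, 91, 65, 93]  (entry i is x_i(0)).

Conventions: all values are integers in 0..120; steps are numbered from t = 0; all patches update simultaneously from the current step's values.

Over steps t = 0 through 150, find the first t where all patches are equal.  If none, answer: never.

Answer: 24
Key observation: Synchronization is absorbing here: once all patches are equal they stay equal, and step 24 is the first all-equal step.

Derivation:
t=0: [83, 91, 65, 93]  (not all equal)
t=1: [65, 76, 52, 48]  (not all equal)
t=2: [75, 76, 96, 85]  (not all equal)
t=3: [79, 46, 64, 52]  (not all equal)
t=4: [102, 67, 91, 72]  (not all equal)
t=5: [44, 64, 66, 67]  (not all equal)
t=6: [52, 59, 38, 61]  (not all equal)
t=7: [46, 78, 35, 79]  (not all equal)
t=8: [83, 82, 75, 83]  (not all equal)
t=9: [89, 81, 83, 82]  (not all equal)
t=10: [92, 96, 87, 97]  (not all equal)
t=11: [37, 85, 33, 85]  (not all equal)
t=12: [91, 75, 88, 75]  (not all equal)
t=13: [79, 99, 76, 99]  (not all equal)
t=14: [33, 60, 31, 60]  (not all equal)
t=15: [32, 49, 30, 49]  (not all equal)
t=16: [97, 69, 95, 69]  (not all equal)
t=17: [39, 19, 38, 19]  (not all equal)
t=18: [35, 63, 34, 63]  (not all equal)
t=19: [40, 57, 39, 57]  (not all equal)
t=20: [30, 64, 29, 64]  (not all equal)
t=21: [38, 47, 38, 47]  (not all equal)
t=22: [97, 83, 97, 83]  (not all equal)
t=23: [71, 31, 71, 31]  (not all equal)
t=24: [55, 55, 55, 55]  (all equal)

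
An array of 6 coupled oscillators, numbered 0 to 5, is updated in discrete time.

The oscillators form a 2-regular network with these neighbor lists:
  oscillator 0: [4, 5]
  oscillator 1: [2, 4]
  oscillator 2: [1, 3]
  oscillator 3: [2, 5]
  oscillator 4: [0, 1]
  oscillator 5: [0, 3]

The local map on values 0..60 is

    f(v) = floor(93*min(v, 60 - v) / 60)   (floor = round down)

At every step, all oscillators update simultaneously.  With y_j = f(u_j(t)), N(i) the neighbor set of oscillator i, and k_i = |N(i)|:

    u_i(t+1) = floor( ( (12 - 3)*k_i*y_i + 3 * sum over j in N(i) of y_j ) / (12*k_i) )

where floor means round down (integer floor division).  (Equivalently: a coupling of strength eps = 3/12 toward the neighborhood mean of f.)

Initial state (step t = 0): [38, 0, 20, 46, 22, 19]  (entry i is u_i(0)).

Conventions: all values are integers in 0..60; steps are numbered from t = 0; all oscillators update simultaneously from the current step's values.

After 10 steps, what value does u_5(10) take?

Simulating step by step:
t=0: [38, 0, 20, 46, 22, 19]
t=1: [33, 8, 25, 23, 29, 28]
t=2: [41, 19, 34, 36, 39, 41]
t=3: [29, 30, 38, 36, 31, 30]
t=4: [44, 44, 35, 37, 44, 44]
t=5: [24, 25, 35, 34, 24, 25]
t=6: [37, 37, 38, 39, 37, 38]
t=7: [34, 34, 33, 32, 35, 33]
t=8: [39, 39, 41, 42, 38, 41]
t=9: [31, 31, 29, 27, 33, 29]
t=10: [43, 43, 43, 41, 41, 43]

Answer: u_5(10) = 43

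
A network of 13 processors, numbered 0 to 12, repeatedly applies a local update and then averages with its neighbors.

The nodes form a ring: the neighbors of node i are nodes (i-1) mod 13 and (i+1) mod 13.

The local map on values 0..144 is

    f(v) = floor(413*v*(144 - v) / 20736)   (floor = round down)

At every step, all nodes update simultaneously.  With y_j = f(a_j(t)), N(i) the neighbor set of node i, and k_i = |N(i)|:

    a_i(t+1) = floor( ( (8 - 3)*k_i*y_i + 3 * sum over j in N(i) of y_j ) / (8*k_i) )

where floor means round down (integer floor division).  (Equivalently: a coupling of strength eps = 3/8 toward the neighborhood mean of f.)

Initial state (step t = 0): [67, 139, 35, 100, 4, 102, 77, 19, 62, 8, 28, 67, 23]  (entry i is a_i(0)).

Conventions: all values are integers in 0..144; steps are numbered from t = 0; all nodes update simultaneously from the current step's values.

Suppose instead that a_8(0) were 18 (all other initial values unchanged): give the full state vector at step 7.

Answer: [91, 91, 92, 92, 92, 92, 92, 94, 95, 95, 94, 92, 91]
Key observation: This trace re-runs the system from the modified initial state.

Derivation:
t=0: [67, 139, 35, 100, 4, 102, 77, 19, 18, 8, 28, 67, 23]
t=1: [76, 41, 65, 70, 39, 74, 88, 56, 40, 33, 63, 86, 72]
t=2: [98, 90, 98, 98, 89, 97, 98, 95, 83, 79, 95, 100, 102]
t=3: [89, 93, 90, 90, 94, 91, 89, 92, 98, 99, 92, 87, 86]
t=4: [96, 94, 95, 95, 94, 95, 96, 94, 89, 89, 94, 97, 98]
t=5: [91, 92, 92, 92, 92, 92, 91, 93, 96, 96, 93, 90, 89]
t=6: [96, 95, 95, 95, 95, 95, 95, 93, 91, 91, 93, 95, 96]
t=7: [91, 91, 92, 92, 92, 92, 92, 94, 95, 95, 94, 92, 91]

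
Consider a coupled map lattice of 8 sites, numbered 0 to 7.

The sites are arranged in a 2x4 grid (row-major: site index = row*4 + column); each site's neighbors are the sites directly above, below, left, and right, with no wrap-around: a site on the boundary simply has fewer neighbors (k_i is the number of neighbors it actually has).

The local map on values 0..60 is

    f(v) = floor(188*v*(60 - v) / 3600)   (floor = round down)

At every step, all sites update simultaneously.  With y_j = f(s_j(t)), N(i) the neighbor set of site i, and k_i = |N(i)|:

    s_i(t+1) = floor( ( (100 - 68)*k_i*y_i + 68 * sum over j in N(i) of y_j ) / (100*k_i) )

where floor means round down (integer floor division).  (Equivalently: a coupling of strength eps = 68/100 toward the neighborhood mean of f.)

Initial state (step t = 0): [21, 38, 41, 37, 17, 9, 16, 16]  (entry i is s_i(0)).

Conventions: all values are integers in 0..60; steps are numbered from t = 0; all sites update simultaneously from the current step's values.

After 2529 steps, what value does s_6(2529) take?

Simulating step by step:
t=0: [21, 38, 41, 37, 17, 9, 16, 16]
t=1: [40, 37, 40, 39, 34, 33, 33, 38]
t=2: [43, 43, 43, 42, 44, 45, 44, 43]
t=3: [37, 37, 37, 38, 36, 36, 36, 37]
t=4: [44, 44, 44, 43, 44, 44, 44, 44]
t=5: [36, 36, 36, 36, 36, 36, 36, 36]
t=6: [45, 45, 45, 45, 45, 45, 45, 45]
t=7: [35, 35, 35, 35, 35, 35, 35, 35]
t=8: [45, 45, 45, 45, 45, 45, 45, 45]

Answer: s_6(2529) = 35
Key observation: The state at step 6, [45, 45, 45, 45, 45, 45, 45, 45], reappears at step 8: the system is in a cycle of period 2 from step 6 on.  Therefore the state at step 2529 equals the state at step 6 + ((2529 - 6) mod 2) = 7, which is [35, 35, 35, 35, 35, 35, 35, 35].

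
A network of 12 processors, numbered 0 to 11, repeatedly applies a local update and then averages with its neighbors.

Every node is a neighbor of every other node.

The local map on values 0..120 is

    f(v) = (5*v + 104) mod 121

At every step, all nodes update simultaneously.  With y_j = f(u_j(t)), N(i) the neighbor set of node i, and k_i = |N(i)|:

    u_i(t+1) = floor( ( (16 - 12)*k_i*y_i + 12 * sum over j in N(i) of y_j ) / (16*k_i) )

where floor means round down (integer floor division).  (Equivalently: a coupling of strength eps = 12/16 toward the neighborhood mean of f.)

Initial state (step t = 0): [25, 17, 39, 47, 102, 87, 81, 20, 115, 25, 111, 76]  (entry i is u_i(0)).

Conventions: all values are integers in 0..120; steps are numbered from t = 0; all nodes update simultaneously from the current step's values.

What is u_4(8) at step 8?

Answer: u_4(8) = 78

Derivation:
t=0: [25, 17, 39, 47, 102, 87, 81, 20, 115, 25, 111, 76]
t=1: [69, 62, 60, 67, 51, 60, 54, 65, 63, 69, 60, 50]
t=2: [69, 62, 60, 67, 74, 60, 55, 65, 63, 69, 60, 73]
t=3: [68, 62, 60, 66, 73, 60, 55, 64, 63, 68, 60, 72]
t=4: [65, 60, 58, 63, 70, 58, 53, 62, 61, 65, 58, 69]
t=5: [53, 48, 46, 51, 57, 46, 42, 50, 49, 53, 46, 56]
t=6: [58, 76, 74, 78, 62, 74, 70, 77, 77, 58, 74, 61]
t=7: [46, 41, 61, 42, 50, 61, 57, 42, 42, 46, 61, 49]
t=8: [74, 70, 66, 71, 78, 66, 62, 71, 71, 74, 66, 77]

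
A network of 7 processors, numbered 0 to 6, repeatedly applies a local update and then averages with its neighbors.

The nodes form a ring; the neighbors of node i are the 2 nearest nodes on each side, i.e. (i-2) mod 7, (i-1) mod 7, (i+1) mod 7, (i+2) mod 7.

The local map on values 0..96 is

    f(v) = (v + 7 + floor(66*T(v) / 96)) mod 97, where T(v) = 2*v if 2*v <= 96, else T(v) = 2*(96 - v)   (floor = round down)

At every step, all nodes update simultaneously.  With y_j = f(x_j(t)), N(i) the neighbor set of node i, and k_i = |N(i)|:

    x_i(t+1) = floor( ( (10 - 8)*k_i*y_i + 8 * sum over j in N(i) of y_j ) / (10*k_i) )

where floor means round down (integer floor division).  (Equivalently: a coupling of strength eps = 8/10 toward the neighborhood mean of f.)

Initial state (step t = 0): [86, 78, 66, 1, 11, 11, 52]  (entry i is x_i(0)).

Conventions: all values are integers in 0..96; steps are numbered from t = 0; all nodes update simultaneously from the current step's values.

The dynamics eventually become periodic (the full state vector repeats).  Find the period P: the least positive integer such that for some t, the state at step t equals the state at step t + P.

Simulating step by step:
t=0: [86, 78, 66, 1, 11, 11, 52]
t=1: [18, 13, 16, 20, 22, 21, 21]
t=2: [48, 48, 48, 50, 54, 54, 51]
t=3: [23, 23, 23, 22, 22, 22, 22]
t=4: [60, 60, 60, 59, 59, 59, 59]
t=5: [19, 19, 19, 19, 19, 19, 19]
t=6: [52, 52, 52, 52, 52, 52, 52]
t=7: [22, 22, 22, 22, 22, 22, 22]
t=8: [59, 59, 59, 59, 59, 59, 59]
t=9: [19, 19, 19, 19, 19, 19, 19]

Answer: 4
Key observation: The state at step 5, [19, 19, 19, 19, 19, 19, 19], reappears at step 9 — and no state repeats earlier — so the cycle the system enters has period 4.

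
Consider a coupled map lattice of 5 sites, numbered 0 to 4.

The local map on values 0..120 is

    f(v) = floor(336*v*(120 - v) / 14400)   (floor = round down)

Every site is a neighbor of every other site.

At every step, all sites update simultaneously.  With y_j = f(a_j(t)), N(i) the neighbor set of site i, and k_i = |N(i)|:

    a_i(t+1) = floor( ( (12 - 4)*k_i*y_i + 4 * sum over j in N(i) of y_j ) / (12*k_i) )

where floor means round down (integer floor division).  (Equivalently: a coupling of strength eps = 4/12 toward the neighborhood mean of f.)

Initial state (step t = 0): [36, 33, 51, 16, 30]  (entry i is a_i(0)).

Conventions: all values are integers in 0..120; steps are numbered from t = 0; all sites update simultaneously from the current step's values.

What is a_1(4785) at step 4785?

Simulating step by step:
t=0: [36, 33, 51, 16, 30]
t=1: [67, 65, 74, 48, 63]
t=2: [81, 82, 80, 80, 82]
t=3: [73, 72, 73, 73, 72]
t=4: [80, 80, 80, 80, 80]
t=5: [74, 74, 74, 74, 74]
t=6: [79, 79, 79, 79, 79]
t=7: [75, 75, 75, 75, 75]
t=8: [78, 78, 78, 78, 78]
t=9: [76, 76, 76, 76, 76]
t=10: [78, 78, 78, 78, 78]

Answer: a_1(4785) = 76
Key observation: The state at step 8, [78, 78, 78, 78, 78], reappears at step 10: the system is in a cycle of period 2 from step 8 on.  Therefore the state at step 4785 equals the state at step 8 + ((4785 - 8) mod 2) = 9, which is [76, 76, 76, 76, 76].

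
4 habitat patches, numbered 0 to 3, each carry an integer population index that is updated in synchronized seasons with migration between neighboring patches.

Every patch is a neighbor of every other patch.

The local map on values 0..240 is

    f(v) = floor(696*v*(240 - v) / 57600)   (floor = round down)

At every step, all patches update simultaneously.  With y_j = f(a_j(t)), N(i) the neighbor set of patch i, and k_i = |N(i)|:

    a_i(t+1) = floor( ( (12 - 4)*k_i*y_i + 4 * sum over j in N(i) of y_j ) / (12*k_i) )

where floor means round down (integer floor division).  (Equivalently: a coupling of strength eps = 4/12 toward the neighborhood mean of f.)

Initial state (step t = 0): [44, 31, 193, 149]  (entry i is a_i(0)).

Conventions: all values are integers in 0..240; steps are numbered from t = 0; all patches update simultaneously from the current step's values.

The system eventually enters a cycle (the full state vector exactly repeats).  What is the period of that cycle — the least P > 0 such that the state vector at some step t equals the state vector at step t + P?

Simulating step by step:
t=0: [44, 31, 193, 149]
t=1: [108, 93, 111, 141]
t=2: [170, 167, 171, 168]
t=3: [143, 145, 143, 145]
t=4: [166, 166, 166, 166]
t=5: [148, 148, 148, 148]
t=6: [164, 164, 164, 164]
t=7: [150, 150, 150, 150]
t=8: [163, 163, 163, 163]
t=9: [151, 151, 151, 151]
t=10: [162, 162, 162, 162]
t=11: [152, 152, 152, 152]
t=12: [161, 161, 161, 161]
t=13: [153, 153, 153, 153]
t=14: [160, 160, 160, 160]
t=15: [154, 154, 154, 154]
t=16: [160, 160, 160, 160]

Answer: 2
Key observation: The state at step 14, [160, 160, 160, 160], reappears at step 16 — and no state repeats earlier — so the cycle the system enters has period 2.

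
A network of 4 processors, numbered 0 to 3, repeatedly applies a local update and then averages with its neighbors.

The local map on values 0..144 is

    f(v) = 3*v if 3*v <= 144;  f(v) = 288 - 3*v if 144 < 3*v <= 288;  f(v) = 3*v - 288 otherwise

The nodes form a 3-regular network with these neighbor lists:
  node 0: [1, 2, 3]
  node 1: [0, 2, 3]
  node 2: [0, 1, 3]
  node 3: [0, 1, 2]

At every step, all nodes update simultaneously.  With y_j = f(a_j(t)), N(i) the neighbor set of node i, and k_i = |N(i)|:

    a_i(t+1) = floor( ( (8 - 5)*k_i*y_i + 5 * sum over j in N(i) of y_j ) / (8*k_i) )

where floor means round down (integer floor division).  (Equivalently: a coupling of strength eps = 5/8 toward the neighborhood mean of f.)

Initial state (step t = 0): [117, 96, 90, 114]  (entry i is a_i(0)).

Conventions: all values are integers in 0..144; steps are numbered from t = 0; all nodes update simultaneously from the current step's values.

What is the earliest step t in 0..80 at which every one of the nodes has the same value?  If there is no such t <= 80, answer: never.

Simulating step by step:
t=0: [117, 96, 90, 114]  (not all equal)
t=1: [38, 28, 31, 37]  (not all equal)
t=2: [102, 97, 99, 102]  (not all equal)
t=3: [13, 10, 11, 13]  (not all equal)
t=4: [35, 34, 34, 35]  (not all equal)
t=5: [103, 103, 103, 103]  (all equal)

Answer: 5
Key observation: Synchronization is absorbing here: once all nodes are equal they stay equal, and step 5 is the first all-equal step.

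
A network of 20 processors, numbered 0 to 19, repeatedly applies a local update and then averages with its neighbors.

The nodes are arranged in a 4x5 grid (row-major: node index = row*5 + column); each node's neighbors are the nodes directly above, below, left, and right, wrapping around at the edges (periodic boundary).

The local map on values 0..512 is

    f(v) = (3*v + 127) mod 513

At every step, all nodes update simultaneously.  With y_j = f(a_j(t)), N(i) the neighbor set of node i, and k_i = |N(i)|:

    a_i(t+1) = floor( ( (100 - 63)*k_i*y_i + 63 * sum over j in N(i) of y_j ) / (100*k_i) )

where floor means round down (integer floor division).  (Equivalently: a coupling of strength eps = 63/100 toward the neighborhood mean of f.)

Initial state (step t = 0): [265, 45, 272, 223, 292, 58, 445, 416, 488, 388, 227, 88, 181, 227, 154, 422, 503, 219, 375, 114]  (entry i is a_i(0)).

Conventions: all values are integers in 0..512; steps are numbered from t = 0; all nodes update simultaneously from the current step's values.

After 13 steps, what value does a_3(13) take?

Simulating step by step:
t=0: [265, 45, 272, 223, 292, 58, 445, 416, 488, 388, 227, 88, 181, 227, 154, 422, 503, 219, 375, 114]
t=1: [374, 313, 342, 293, 405, 332, 366, 298, 206, 242, 287, 299, 263, 189, 236, 335, 239, 243, 291, 356]
t=2: [170, 153, 264, 365, 309, 230, 255, 339, 325, 278, 338, 410, 392, 294, 302, 227, 279, 339, 366, 256]
t=3: [156, 241, 229, 184, 191, 280, 270, 222, 226, 231, 190, 314, 269, 271, 229, 277, 295, 253, 261, 224]
t=4: [254, 330, 293, 246, 201, 325, 332, 330, 293, 307, 263, 256, 332, 380, 301, 330, 373, 392, 344, 315]
t=5: [213, 220, 310, 340, 205, 169, 136, 219, 293, 132, 236, 270, 191, 203, 113, 198, 213, 251, 193, 87]
t=6: [224, 189, 174, 193, 206, 140, 179, 215, 280, 209, 311, 280, 271, 293, 320, 268, 294, 240, 244, 316]
t=7: [242, 235, 202, 255, 206, 124, 202, 279, 354, 212, 164, 342, 400, 385, 151, 290, 401, 344, 296, 184]
t=8: [367, 288, 283, 316, 264, 328, 301, 309, 270, 243, 224, 193, 263, 257, 147, 323, 279, 258, 332, 263]
t=9: [238, 353, 319, 237, 307, 162, 124, 214, 283, 279, 169, 251, 305, 296, 243, 237, 344, 366, 228, 248]
t=10: [216, 219, 169, 252, 238, 257, 323, 257, 412, 313, 223, 256, 214, 362, 352, 268, 214, 153, 328, 288]
t=11: [317, 211, 217, 274, 302, 245, 250, 265, 279, 204, 316, 277, 256, 200, 213, 356, 274, 140, 205, 332]
t=12: [140, 267, 275, 311, 130, 237, 363, 381, 369, 250, 209, 358, 314, 286, 185, 162, 302, 219, 207, 139]
t=13: [145, 259, 314, 152, 74, 250, 252, 228, 252, 245, 210, 140, 198, 277, 237, 86, 153, 214, 214, 91]

Answer: a_3(13) = 152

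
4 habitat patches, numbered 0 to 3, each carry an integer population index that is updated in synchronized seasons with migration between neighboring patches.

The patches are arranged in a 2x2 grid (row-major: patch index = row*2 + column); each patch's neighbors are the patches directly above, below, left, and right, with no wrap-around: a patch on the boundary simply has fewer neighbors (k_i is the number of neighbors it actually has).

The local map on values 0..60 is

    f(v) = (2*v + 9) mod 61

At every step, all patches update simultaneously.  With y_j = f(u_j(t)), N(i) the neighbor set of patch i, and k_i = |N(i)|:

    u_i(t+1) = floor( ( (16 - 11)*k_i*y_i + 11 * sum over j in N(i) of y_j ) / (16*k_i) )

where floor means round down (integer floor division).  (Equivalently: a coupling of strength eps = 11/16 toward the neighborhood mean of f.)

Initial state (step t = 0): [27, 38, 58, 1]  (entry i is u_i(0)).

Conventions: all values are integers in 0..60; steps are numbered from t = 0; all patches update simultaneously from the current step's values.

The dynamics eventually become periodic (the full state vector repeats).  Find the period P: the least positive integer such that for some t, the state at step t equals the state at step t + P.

Answer: 20
Key observation: The state at step 23, [48, 51, 51, 48], reappears at step 43 — and no state repeats earlier — so the cycle the system enters has period 20.

Derivation:
t=0: [27, 38, 58, 1]
t=1: [9, 11, 5, 12]
t=2: [25, 30, 26, 27]
t=3: [21, 23, 20, 3]
t=4: [51, 39, 38, 40]
t=5: [32, 34, 34, 25]
t=6: [14, 29, 29, 29]
t=7: [15, 16, 16, 6]
t=8: [40, 33, 33, 34]
t=9: [18, 19, 19, 14]
t=10: [46, 42, 42, 43]
t=11: [34, 35, 35, 32]
t=12: [17, 15, 15, 16]
t=13: [40, 41, 41, 39]
t=14: [29, 27, 27, 28]
t=15: [3, 4, 4, 2]
t=16: [16, 14, 14, 15]
t=17: [38, 39, 39, 37]
t=18: [25, 23, 23, 24]
t=19: [56, 57, 57, 55]
t=20: [19, 40, 40, 18]
t=21: [33, 40, 40, 33]
t=22: [23, 18, 18, 23]
t=23: [48, 51, 51, 48]
t=24: [48, 45, 45, 48]
t=25: [39, 42, 42, 39]
t=26: [30, 27, 27, 30]
t=27: [3, 6, 6, 3]
t=28: [19, 16, 16, 19]
t=29: [42, 45, 45, 42]
t=30: [36, 33, 33, 36]
t=31: [15, 18, 18, 15]
t=32: [43, 40, 40, 43]
t=33: [29, 32, 32, 29]
t=34: [10, 7, 7, 10]
t=35: [24, 27, 27, 24]
t=36: [19, 39, 39, 19]
t=37: [32, 40, 40, 32]
t=38: [23, 17, 17, 23]
t=39: [46, 51, 51, 46]
t=40: [46, 43, 43, 46]
t=41: [35, 38, 38, 35]
t=42: [22, 19, 19, 22]
t=43: [48, 51, 51, 48]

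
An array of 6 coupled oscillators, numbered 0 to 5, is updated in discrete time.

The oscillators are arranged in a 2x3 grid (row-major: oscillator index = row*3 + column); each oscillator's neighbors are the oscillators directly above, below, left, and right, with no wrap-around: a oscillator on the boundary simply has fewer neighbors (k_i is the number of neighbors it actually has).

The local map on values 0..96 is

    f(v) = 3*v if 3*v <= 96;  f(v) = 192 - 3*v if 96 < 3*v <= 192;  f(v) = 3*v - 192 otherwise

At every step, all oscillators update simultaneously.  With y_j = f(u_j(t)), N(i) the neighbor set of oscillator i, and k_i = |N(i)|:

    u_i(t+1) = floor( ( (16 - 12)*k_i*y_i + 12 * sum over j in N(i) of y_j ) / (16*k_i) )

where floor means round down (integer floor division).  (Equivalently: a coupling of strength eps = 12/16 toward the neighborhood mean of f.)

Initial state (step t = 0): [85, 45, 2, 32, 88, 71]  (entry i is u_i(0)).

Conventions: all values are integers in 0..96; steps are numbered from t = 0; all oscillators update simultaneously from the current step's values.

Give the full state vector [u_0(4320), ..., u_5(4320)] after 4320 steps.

Answer: [9, 15, 9, 15, 9, 15]
Key observation: The state at step 28, [6, 2, 6, 2, 6, 2], reappears at step 35: the system is in a cycle of period 7 from step 28 on.  Therefore the state at step 4320 equals the state at step 28 + ((4320 - 28) mod 7) = 29, which is [9, 15, 9, 15, 9, 15].

Derivation:
t=0: [85, 45, 2, 32, 88, 71]
t=1: [73, 49, 30, 74, 61, 34]
t=2: [34, 42, 73, 21, 43, 59]
t=3: [70, 61, 37, 73, 51, 37]
t=4: [18, 36, 54, 28, 39, 65]
t=5: [76, 60, 40, 69, 61, 40]
t=6: [19, 32, 49, 20, 27, 48]
t=7: [72, 69, 65, 66, 71, 59]
t=8: [13, 15, 12, 18, 14, 12]
t=9: [46, 40, 39, 43, 44, 38]
t=10: [64, 65, 75, 58, 68, 70]
t=11: [7, 12, 16, 9, 12, 21]
t=12: [28, 35, 49, 28, 40, 47]
t=13: [85, 72, 63, 79, 73, 56]
t=14: [41, 29, 18, 45, 30, 17]
t=15: [71, 75, 65, 73, 71, 66]
t=16: [27, 19, 15, 22, 21, 10]
t=17: [66, 61, 43, 70, 54, 48]
t=18: [11, 27, 37, 18, 26, 46]
t=19: [58, 68, 70, 55, 66, 73]
t=20: [19, 13, 19, 15, 18, 15]
t=21: [45, 51, 45, 52, 45, 52]
t=22: [42, 52, 42, 51, 42, 51]
t=23: [44, 58, 44, 59, 45, 59]
t=24: [27, 48, 27, 47, 26, 47]
t=25: [57, 72, 57, 72, 57, 72]
t=26: [23, 21, 23, 21, 23, 21]
t=27: [64, 67, 64, 67, 64, 67]
t=28: [6, 2, 6, 2, 6, 2]
t=29: [9, 15, 9, 15, 9, 15]
t=30: [40, 31, 40, 31, 40, 31]
t=31: [87, 77, 87, 77, 87, 77]
t=32: [46, 61, 46, 61, 46, 61]
t=33: [20, 42, 20, 42, 20, 42]
t=34: [64, 61, 64, 61, 64, 61]
t=35: [6, 2, 6, 2, 6, 2]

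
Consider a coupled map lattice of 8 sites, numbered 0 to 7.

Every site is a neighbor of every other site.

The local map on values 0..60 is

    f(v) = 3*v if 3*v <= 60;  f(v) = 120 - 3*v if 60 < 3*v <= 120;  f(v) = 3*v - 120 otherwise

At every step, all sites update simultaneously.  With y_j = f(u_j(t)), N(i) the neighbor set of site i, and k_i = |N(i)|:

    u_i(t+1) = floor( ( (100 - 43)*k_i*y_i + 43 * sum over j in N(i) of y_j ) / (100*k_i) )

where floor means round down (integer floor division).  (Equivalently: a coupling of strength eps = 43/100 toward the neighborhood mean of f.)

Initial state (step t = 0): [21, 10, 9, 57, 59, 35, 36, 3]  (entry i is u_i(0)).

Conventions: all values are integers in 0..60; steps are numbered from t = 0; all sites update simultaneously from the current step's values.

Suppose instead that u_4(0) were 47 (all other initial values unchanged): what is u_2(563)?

Answer: u_2(563) = 58
Key observation: The state at step 21, [47, 47, 46, 47, 46, 47, 47, 47], reappears at step 25: the system is in a cycle of period 4 from step 21 on.  Therefore the state at step 563 equals the state at step 21 + ((563 - 21) mod 4) = 23, which is [59, 59, 58, 59, 58, 59, 59, 59].

Derivation:
t=0: [21, 10, 9, 57, 47, 35, 36, 3]
t=1: [42, 28, 27, 39, 24, 21, 19, 18]
t=2: [21, 36, 38, 19, 42, 47, 47, 45]
t=3: [40, 18, 15, 40, 15, 22, 22, 19]
t=4: [18, 46, 41, 18, 41, 46, 46, 47]
t=5: [39, 20, 13, 39, 13, 20, 20, 22]
t=6: [21, 50, 39, 21, 39, 50, 50, 46]
t=7: [42, 29, 15, 42, 15, 29, 29, 23]
t=8: [18, 32, 38, 18, 38, 32, 32, 41]
t=9: [39, 24, 15, 39, 15, 24, 24, 13]
t=10: [18, 41, 40, 18, 40, 41, 41, 36]
t=11: [35, 9, 7, 35, 7, 9, 9, 14]
t=12: [19, 25, 22, 19, 22, 25, 25, 33]
t=13: [52, 46, 50, 52, 50, 46, 46, 33]
t=14: [31, 21, 27, 31, 27, 21, 21, 23]
t=15: [35, 50, 41, 35, 41, 50, 50, 47]
t=16: [16, 24, 10, 16, 10, 24, 24, 19]
t=17: [46, 46, 37, 46, 37, 46, 46, 50]
t=18: [17, 17, 13, 17, 13, 17, 17, 23]
t=19: [49, 49, 43, 49, 43, 49, 49, 49]
t=20: [24, 24, 15, 24, 15, 24, 24, 24]
t=21: [47, 47, 46, 47, 46, 47, 47, 47]
t=22: [20, 20, 19, 20, 19, 20, 20, 20]
t=23: [59, 59, 58, 59, 58, 59, 59, 59]
t=24: [56, 56, 55, 56, 55, 56, 56, 56]
t=25: [47, 47, 46, 47, 46, 47, 47, 47]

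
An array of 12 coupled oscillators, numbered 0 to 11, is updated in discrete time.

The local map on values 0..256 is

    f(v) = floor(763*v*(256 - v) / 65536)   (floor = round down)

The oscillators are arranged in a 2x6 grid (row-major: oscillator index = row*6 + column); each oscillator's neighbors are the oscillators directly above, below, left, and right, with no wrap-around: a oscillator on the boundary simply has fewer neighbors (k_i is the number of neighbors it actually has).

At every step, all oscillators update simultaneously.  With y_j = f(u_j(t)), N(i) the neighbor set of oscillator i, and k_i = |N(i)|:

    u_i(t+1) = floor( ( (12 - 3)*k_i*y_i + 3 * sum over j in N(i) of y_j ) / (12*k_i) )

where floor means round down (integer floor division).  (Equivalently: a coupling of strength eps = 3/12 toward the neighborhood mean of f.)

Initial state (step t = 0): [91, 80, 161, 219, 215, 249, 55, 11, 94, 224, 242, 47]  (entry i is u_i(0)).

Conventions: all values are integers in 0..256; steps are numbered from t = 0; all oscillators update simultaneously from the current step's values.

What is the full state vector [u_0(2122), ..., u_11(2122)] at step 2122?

Simulating step by step:
t=0: [91, 80, 161, 219, 215, 249, 55, 11, 94, 224, 242, 47]
t=1: [166, 154, 169, 100, 89, 42, 121, 62, 157, 88, 54, 92]
t=2: [176, 176, 173, 178, 164, 121, 181, 151, 175, 169, 137, 160]
t=3: [162, 165, 166, 163, 176, 186, 161, 178, 167, 171, 185, 180]
t=4: [176, 173, 173, 174, 162, 153, 175, 164, 171, 168, 154, 157]
t=5: [163, 167, 167, 167, 177, 181, 166, 173, 169, 172, 180, 180]
t=6: [175, 172, 172, 171, 162, 158, 172, 168, 170, 167, 160, 158]
t=7: [165, 168, 168, 169, 176, 179, 168, 171, 170, 172, 177, 179]
t=8: [173, 171, 171, 170, 163, 160, 171, 169, 169, 167, 162, 160]
t=9: [167, 169, 169, 170, 175, 177, 169, 170, 171, 172, 176, 177]
t=10: [172, 171, 170, 169, 165, 162, 171, 170, 169, 167, 163, 162]
t=11: [168, 169, 170, 171, 174, 176, 169, 169, 171, 172, 175, 176]
t=12: [171, 171, 169, 168, 165, 163, 171, 170, 169, 167, 165, 163]
t=13: [169, 169, 170, 172, 174, 175, 169, 169, 171, 172, 174, 175]
t=14: [171, 170, 169, 168, 166, 165, 171, 170, 169, 167, 166, 165]
t=15: [169, 170, 171, 172, 173, 173, 169, 170, 171, 172, 173, 173]
t=16: [170, 170, 169, 168, 167, 167, 170, 170, 169, 168, 167, 167]
t=17: [170, 170, 171, 172, 172, 173, 170, 170, 171, 172, 172, 173]
t=18: [170, 169, 169, 168, 167, 167, 170, 169, 169, 168, 167, 167]
t=19: [170, 170, 171, 172, 172, 173, 170, 170, 171, 172, 172, 173]

Answer: [170, 169, 169, 168, 167, 167, 170, 169, 169, 168, 167, 167]
Key observation: The state at step 17, [170, 170, 171, 172, 172, 173, 170, 170, 171, 172, 172, 173], reappears at step 19: the system is in a cycle of period 2 from step 17 on.  Therefore the state at step 2122 equals the state at step 17 + ((2122 - 17) mod 2) = 18, which is [170, 169, 169, 168, 167, 167, 170, 169, 169, 168, 167, 167].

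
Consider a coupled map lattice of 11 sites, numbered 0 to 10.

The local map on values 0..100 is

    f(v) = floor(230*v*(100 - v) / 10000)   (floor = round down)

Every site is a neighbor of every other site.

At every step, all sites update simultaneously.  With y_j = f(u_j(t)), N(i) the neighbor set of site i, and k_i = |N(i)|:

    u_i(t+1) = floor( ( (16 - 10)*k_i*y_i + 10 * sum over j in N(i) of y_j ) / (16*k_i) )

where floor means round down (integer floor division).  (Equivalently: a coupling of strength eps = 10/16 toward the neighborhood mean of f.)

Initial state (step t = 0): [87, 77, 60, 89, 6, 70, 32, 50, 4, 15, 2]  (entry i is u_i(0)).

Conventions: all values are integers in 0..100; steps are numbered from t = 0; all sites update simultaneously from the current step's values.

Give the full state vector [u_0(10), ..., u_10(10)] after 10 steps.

Simulating step by step:
t=0: [87, 77, 60, 89, 6, 70, 32, 50, 4, 15, 2]
t=1: [30, 34, 39, 28, 25, 36, 37, 39, 24, 31, 23]
t=2: [48, 49, 50, 47, 46, 49, 49, 50, 46, 48, 45]
t=3: [56, 56, 56, 56, 56, 56, 56, 56, 56, 56, 56]
t=4: [56, 56, 56, 56, 56, 56, 56, 56, 56, 56, 56]
t=5: [56, 56, 56, 56, 56, 56, 56, 56, 56, 56, 56]
t=6: [56, 56, 56, 56, 56, 56, 56, 56, 56, 56, 56]
t=7: [56, 56, 56, 56, 56, 56, 56, 56, 56, 56, 56]
t=8: [56, 56, 56, 56, 56, 56, 56, 56, 56, 56, 56]
t=9: [56, 56, 56, 56, 56, 56, 56, 56, 56, 56, 56]
t=10: [56, 56, 56, 56, 56, 56, 56, 56, 56, 56, 56]

Answer: [56, 56, 56, 56, 56, 56, 56, 56, 56, 56, 56]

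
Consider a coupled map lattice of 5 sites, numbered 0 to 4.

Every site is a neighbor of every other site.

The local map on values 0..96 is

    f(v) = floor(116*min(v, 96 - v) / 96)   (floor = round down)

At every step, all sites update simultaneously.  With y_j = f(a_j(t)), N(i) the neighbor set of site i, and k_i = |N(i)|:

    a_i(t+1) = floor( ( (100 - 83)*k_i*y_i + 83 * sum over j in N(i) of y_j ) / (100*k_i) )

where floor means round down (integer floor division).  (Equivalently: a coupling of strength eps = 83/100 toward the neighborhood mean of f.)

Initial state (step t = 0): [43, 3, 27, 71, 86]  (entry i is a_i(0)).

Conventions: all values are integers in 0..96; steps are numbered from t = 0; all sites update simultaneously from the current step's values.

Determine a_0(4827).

Answer: a_0(4827) = 48
Key observation: The state at step 6, [54, 54, 54, 54, 54], reappears at step 14: the system is in a cycle of period 8 from step 6 on.  Therefore the state at step 4827 equals the state at step 6 + ((4827 - 6) mod 8) = 11, which is [48, 48, 48, 48, 48].

Derivation:
t=0: [43, 3, 27, 71, 86]
t=1: [24, 26, 25, 25, 26]
t=2: [30, 30, 30, 30, 30]
t=3: [36, 36, 36, 36, 36]
t=4: [43, 43, 43, 43, 43]
t=5: [51, 51, 51, 51, 51]
t=6: [54, 54, 54, 54, 54]
t=7: [50, 50, 50, 50, 50]
t=8: [55, 55, 55, 55, 55]
t=9: [49, 49, 49, 49, 49]
t=10: [56, 56, 56, 56, 56]
t=11: [48, 48, 48, 48, 48]
t=12: [58, 58, 58, 58, 58]
t=13: [45, 45, 45, 45, 45]
t=14: [54, 54, 54, 54, 54]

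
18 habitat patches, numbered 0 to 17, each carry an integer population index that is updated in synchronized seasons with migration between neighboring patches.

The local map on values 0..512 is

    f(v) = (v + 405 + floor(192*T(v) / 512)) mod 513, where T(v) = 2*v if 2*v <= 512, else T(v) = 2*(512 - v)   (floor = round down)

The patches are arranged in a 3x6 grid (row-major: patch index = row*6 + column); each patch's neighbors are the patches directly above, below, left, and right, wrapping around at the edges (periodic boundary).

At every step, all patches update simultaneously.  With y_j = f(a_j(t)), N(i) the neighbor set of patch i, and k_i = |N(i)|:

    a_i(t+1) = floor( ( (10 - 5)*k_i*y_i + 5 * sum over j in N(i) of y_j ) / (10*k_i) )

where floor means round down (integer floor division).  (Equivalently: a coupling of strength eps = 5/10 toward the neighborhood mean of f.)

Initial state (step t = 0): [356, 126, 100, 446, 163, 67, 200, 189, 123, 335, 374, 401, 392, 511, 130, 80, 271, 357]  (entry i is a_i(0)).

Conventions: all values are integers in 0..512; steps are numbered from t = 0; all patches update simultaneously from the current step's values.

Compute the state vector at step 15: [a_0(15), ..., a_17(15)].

Answer: [367, 367, 367, 367, 367, 367, 367, 367, 367, 367, 367, 367, 367, 367, 367, 367, 367, 367]

Derivation:
t=0: [356, 126, 100, 446, 163, 67, 200, 189, 123, 335, 374, 401, 392, 511, 130, 80, 271, 357]
t=1: [274, 188, 124, 272, 227, 164, 288, 219, 149, 291, 341, 311, 358, 304, 135, 167, 289, 320]
t=2: [311, 245, 160, 288, 298, 257, 341, 271, 183, 304, 347, 332, 357, 299, 163, 238, 322, 333]
t=3: [349, 312, 218, 321, 350, 347, 358, 326, 236, 329, 358, 357, 360, 325, 218, 308, 350, 357]
t=4: [362, 345, 297, 346, 362, 363, 363, 351, 310, 351, 363, 364, 364, 347, 297, 345, 362, 364]
t=5: [365, 361, 353, 361, 365, 366, 365, 361, 354, 361, 365, 366, 366, 361, 353, 361, 365, 366]
t=6: [366, 365, 364, 365, 366, 367, 366, 365, 364, 365, 366, 367, 366, 365, 364, 365, 366, 367]
t=7: [367, 367, 367, 367, 367, 367, 367, 367, 367, 367, 367, 367, 367, 367, 367, 367, 367, 367]
t=8: [367, 367, 367, 367, 367, 367, 367, 367, 367, 367, 367, 367, 367, 367, 367, 367, 367, 367]
t=9: [367, 367, 367, 367, 367, 367, 367, 367, 367, 367, 367, 367, 367, 367, 367, 367, 367, 367]
t=10: [367, 367, 367, 367, 367, 367, 367, 367, 367, 367, 367, 367, 367, 367, 367, 367, 367, 367]
t=11: [367, 367, 367, 367, 367, 367, 367, 367, 367, 367, 367, 367, 367, 367, 367, 367, 367, 367]
t=12: [367, 367, 367, 367, 367, 367, 367, 367, 367, 367, 367, 367, 367, 367, 367, 367, 367, 367]
t=13: [367, 367, 367, 367, 367, 367, 367, 367, 367, 367, 367, 367, 367, 367, 367, 367, 367, 367]
t=14: [367, 367, 367, 367, 367, 367, 367, 367, 367, 367, 367, 367, 367, 367, 367, 367, 367, 367]
t=15: [367, 367, 367, 367, 367, 367, 367, 367, 367, 367, 367, 367, 367, 367, 367, 367, 367, 367]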